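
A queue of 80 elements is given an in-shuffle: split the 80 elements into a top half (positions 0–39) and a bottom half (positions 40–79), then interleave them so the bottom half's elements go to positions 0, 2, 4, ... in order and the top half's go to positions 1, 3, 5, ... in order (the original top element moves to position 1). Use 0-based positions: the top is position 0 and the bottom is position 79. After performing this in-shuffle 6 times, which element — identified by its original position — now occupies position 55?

Work backwards from position 55, undoing one in-shuffle at a time:
55 ← 27 ← 13 ← 6 ← 43 ← 21 ← 10
So the element now at position 55 started at position 10.

10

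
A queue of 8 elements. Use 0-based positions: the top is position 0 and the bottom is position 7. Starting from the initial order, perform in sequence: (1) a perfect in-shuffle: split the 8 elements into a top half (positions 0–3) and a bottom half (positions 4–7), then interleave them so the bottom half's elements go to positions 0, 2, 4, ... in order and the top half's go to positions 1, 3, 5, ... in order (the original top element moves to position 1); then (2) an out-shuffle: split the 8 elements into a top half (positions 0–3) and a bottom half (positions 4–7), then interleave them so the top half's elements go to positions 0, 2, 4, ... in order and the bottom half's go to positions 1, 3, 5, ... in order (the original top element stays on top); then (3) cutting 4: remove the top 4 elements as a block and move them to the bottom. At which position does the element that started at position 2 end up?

7

Track the element from position 2 forward through each operation:
  after op 1 (in-shuffle): 2 → 5
  after op 2 (out-shuffle): 5 → 3
  after op 3 (cut 4): 3 → 7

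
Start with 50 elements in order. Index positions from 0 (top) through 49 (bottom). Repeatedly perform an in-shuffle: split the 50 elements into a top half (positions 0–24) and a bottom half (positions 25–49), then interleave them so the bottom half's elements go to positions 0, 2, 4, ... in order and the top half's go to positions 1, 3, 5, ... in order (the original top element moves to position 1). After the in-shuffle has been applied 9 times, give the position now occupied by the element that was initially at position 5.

Track the element's position through each in-shuffle:
5 → 11 → 23 → 47 → 44 → 38 → 26 → 2 → 5 → 11

11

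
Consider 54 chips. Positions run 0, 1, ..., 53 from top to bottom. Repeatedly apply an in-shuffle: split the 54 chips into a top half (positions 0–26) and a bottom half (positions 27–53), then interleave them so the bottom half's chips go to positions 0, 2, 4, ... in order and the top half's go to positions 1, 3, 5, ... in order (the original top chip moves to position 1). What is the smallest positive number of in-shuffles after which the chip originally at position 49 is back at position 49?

10

Follow position 49 under repeated in-shuffles:
49 → 44 → 34 → 14 → 29 → 4 → 9 → 19 → 39 → 24 → 49
It first returns after 10 in-shuffles.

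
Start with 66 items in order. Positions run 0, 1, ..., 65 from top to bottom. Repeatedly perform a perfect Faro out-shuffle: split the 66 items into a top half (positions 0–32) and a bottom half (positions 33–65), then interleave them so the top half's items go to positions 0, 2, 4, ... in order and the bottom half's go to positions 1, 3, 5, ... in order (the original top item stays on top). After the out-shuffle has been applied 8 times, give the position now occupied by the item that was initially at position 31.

Track the item's position through each out-shuffle:
31 → 62 → 59 → 53 → 41 → 17 → 34 → 3 → 6

6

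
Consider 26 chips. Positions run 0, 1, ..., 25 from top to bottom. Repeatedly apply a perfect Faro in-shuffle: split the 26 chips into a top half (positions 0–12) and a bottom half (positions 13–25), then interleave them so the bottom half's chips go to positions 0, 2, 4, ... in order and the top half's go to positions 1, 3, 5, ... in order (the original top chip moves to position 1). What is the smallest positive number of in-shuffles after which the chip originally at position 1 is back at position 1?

Follow position 1 under repeated in-shuffles:
1 → 3 → 7 → 15 → 4 → 9 → 19 → 12 → 25 → 24 → 22 → 18 → 10 → 21 → 16 → 6 → 13 → 0 → 1
It first returns after 18 in-shuffles.

18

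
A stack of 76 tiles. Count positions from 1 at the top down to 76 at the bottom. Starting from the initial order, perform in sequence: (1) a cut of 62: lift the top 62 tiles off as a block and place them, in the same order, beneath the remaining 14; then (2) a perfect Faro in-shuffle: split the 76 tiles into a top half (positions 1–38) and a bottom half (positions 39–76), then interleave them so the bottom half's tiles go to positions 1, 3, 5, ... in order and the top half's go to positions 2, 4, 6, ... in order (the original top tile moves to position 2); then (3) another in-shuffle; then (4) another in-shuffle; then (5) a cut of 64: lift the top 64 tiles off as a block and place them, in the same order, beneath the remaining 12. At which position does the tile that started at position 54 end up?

17

Track the tile from position 54 forward through each operation:
  after op 1 (cut 62): 54 → 68
  after op 2 (in-shuffle): 68 → 59
  after op 3 (in-shuffle): 59 → 41
  after op 4 (in-shuffle): 41 → 5
  after op 5 (cut 64): 5 → 17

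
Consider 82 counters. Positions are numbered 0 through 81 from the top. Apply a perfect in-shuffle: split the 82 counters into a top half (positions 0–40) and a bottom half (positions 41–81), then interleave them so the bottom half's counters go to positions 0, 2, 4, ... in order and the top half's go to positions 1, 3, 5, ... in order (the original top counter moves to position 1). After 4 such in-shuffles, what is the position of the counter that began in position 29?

64

Track the counter's position through each in-shuffle:
29 → 59 → 36 → 73 → 64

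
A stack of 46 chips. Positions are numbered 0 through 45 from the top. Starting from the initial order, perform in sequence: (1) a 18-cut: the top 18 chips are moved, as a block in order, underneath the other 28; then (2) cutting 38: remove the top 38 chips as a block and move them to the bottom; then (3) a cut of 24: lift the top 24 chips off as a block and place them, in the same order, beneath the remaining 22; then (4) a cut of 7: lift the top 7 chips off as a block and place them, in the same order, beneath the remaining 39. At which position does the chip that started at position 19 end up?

Track the chip from position 19 forward through each operation:
  after op 1 (cut 18): 19 → 1
  after op 2 (cut 38): 1 → 9
  after op 3 (cut 24): 9 → 31
  after op 4 (cut 7): 31 → 24

24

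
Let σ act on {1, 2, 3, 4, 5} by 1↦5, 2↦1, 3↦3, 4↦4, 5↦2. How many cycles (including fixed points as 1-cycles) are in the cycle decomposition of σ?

3

Cycle decomposition: (1 5 2) (3) (4).
3 cycles.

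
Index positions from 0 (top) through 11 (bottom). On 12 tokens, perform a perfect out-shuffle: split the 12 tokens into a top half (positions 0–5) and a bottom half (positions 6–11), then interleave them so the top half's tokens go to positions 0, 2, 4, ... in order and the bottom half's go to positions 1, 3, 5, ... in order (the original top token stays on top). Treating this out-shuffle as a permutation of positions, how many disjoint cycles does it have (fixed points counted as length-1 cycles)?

Trace each unvisited position around until it returns:
(0) (1 2 4 8 5 10 9 7 3 6) (11)
3 cycles in total.

3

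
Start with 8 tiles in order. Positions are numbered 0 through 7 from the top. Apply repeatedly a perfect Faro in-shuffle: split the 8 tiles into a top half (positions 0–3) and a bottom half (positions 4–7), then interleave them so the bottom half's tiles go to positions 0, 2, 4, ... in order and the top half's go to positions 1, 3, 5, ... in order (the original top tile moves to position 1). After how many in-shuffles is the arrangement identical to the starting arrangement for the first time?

6

The in-shuffle permutes the 8 positions with cycle lengths [2, 6].
Every tile is home exactly when every cycle has completed a whole number of laps, i.e. after lcm(2, 6) = 6 in-shuffles.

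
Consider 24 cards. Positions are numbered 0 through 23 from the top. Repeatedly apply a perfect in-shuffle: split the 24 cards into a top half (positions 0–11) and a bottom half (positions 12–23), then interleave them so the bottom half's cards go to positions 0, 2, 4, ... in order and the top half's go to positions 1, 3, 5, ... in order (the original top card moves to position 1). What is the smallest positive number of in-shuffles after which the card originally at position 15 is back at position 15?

20

Follow position 15 under repeated in-shuffles:
15 → 6 → 13 → 2 → 5 → 11 → 23 → 22 → 20 → 16 → 8 → 17 → 10 → 21 → 18 → 12 → 0 → 1 → 3 → 7 → 15
It first returns after 20 in-shuffles.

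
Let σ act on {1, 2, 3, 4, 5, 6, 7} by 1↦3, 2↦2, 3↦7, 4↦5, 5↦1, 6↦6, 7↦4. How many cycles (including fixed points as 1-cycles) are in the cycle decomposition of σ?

3

Cycle decomposition: (1 3 7 4 5) (2) (6).
3 cycles.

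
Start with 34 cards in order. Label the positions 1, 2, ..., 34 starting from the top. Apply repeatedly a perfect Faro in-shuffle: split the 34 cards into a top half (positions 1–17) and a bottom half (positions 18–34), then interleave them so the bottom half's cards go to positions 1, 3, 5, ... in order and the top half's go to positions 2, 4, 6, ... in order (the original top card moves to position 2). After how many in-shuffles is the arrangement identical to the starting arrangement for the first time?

The in-shuffle permutes the 34 positions with cycle lengths [3, 3, 4, 12, 12].
Every card is home exactly when every cycle has completed a whole number of laps, i.e. after lcm(3, 4, 12) = 12 in-shuffles.

12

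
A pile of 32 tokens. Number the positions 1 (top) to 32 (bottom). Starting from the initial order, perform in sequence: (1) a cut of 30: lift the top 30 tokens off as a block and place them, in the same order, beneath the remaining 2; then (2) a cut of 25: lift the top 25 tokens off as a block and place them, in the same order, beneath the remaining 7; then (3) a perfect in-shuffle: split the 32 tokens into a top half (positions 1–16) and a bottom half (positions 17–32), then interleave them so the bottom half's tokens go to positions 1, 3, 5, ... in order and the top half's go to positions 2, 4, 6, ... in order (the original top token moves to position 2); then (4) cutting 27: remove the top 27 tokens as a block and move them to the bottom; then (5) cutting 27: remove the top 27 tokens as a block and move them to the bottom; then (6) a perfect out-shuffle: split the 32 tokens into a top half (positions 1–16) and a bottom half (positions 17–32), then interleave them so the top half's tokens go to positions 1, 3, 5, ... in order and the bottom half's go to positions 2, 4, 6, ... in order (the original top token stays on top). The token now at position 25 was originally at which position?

9

Undo the operations in reverse order, starting from position 25:
  undo op 6 (out-shuffle, from top half): 25 ← 13
  undo op 5 (cut 27): 13 ← 8
  undo op 4 (cut 27): 8 ← 3
  undo op 3 (in-shuffle, from bottom half): 3 ← 18
  undo op 2 (cut 25): 18 ← 11
  undo op 1 (cut 30): 11 ← 9
So the token at position 25 came from original position 9.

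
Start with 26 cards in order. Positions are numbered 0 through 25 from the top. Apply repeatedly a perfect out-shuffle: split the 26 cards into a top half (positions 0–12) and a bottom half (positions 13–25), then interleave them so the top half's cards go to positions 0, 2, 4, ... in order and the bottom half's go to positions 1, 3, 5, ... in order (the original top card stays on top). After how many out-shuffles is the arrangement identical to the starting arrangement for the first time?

The out-shuffle permutes the 26 positions with cycle lengths [1, 1, 4, 20].
Every card is home exactly when every cycle has completed a whole number of laps, i.e. after lcm(1, 4, 20) = 20 out-shuffles.

20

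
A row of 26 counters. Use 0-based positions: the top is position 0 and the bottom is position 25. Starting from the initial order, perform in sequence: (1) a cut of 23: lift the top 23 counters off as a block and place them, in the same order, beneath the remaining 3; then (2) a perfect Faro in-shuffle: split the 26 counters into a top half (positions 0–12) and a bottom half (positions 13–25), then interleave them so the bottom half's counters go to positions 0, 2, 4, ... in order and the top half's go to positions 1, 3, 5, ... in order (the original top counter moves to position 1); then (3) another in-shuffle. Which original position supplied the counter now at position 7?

24

Undo the operations in reverse order, starting from position 7:
  undo op 3 (in-shuffle, from top half): 7 ← 3
  undo op 2 (in-shuffle, from top half): 3 ← 1
  undo op 1 (cut 23): 1 ← 24
So the counter at position 7 came from original position 24.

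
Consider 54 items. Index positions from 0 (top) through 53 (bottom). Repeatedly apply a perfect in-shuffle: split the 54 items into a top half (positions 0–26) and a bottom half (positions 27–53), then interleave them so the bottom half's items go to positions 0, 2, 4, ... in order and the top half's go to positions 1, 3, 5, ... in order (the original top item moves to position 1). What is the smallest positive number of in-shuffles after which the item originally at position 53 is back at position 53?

Follow position 53 under repeated in-shuffles:
53 → 52 → 50 → 46 → 38 → 22 → 45 → 36 → 18 → 37 → 20 → 41 → 28 → 2 → 5 → 11 → 23 → 47 → 40 → 26 → 53
It first returns after 20 in-shuffles.

20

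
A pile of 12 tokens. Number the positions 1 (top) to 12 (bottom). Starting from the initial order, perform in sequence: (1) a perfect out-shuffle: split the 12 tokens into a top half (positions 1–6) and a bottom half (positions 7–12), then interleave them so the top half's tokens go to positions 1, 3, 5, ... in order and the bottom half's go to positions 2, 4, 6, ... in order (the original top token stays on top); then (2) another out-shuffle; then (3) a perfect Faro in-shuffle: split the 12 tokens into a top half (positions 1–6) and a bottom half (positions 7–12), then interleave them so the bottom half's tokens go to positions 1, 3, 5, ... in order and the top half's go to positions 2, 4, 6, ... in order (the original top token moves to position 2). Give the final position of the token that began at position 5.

12

Track the token from position 5 forward through each operation:
  after op 1 (out-shuffle): 5 → 9
  after op 2 (out-shuffle): 9 → 6
  after op 3 (in-shuffle): 6 → 12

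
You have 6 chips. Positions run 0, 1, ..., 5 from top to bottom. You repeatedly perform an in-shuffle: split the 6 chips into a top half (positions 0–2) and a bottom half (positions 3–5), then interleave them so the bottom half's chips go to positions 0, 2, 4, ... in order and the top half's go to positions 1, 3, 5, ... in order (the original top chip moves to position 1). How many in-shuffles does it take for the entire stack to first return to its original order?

3

The in-shuffle permutes the 6 positions with cycle lengths [3, 3].
Every chip is home exactly when every cycle has completed a whole number of laps, i.e. after lcm(3) = 3 in-shuffles.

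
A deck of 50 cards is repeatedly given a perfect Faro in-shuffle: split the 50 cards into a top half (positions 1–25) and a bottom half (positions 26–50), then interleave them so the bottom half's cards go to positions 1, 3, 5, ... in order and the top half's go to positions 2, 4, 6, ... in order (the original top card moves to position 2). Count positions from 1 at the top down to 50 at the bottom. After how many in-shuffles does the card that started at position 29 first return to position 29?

8

Follow position 29 under repeated in-shuffles:
29 → 7 → 14 → 28 → 5 → 10 → 20 → 40 → 29
It first returns after 8 in-shuffles.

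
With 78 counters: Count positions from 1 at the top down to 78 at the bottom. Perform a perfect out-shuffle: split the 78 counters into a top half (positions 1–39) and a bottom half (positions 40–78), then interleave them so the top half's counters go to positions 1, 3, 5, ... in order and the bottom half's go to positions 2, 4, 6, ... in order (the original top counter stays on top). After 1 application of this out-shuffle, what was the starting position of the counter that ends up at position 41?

Work backwards from position 41, undoing one out-shuffle at a time:
41 ← 21
So the counter now at position 41 started at position 21.

21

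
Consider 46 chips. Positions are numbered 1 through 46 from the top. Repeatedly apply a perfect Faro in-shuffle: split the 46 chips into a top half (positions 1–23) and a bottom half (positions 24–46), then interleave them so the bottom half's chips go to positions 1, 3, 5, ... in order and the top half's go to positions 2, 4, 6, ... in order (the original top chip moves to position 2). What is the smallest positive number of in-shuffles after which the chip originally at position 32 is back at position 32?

23

Follow position 32 under repeated in-shuffles:
32 → 17 → 34 → 21 → 42 → 37 → 27 → 7 → ... → 32 (length 23)
It first returns after 23 in-shuffles.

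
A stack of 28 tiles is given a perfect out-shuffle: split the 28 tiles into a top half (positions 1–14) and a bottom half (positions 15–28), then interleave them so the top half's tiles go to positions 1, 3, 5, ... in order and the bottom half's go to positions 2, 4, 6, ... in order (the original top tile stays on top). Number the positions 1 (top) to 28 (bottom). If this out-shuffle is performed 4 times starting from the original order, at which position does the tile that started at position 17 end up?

14

Track the tile's position through each out-shuffle:
17 → 6 → 11 → 21 → 14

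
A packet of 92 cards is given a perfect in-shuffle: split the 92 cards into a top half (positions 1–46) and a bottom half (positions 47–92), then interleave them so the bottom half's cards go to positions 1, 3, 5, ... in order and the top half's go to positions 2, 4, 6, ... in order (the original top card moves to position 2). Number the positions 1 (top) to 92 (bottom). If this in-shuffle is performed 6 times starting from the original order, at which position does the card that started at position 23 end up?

Track the card's position through each in-shuffle:
23 → 46 → 92 → 91 → 89 → 85 → 77

77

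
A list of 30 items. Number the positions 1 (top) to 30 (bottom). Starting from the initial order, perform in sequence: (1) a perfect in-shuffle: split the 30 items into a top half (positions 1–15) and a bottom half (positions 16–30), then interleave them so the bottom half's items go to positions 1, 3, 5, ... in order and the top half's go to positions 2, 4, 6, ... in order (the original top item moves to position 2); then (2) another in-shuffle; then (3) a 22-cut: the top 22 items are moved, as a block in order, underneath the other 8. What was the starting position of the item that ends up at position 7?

15

Undo the operations in reverse order, starting from position 7:
  undo op 3 (cut 22): 7 ← 29
  undo op 2 (in-shuffle, from bottom half): 29 ← 30
  undo op 1 (in-shuffle, from top half): 30 ← 15
So the item at position 7 came from original position 15.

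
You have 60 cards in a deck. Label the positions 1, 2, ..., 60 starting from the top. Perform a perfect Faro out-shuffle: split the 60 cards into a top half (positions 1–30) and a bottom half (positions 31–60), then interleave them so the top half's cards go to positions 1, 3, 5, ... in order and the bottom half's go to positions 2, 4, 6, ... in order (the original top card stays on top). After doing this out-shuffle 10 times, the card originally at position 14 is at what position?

38

Track the card's position through each out-shuffle:
14 → 27 → 53 → 46 → 32 → 4 → 7 → 13 → 25 → 49 → 38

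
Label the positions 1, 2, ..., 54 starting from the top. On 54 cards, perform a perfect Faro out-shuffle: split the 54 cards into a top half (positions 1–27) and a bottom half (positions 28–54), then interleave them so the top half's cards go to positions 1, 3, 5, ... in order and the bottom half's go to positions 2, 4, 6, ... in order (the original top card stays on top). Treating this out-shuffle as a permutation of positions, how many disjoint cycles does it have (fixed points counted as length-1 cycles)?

Trace each unvisited position around until it returns:
(1) (2 3 5 9 17 33 ... len 52) (54)
3 cycles in total.

3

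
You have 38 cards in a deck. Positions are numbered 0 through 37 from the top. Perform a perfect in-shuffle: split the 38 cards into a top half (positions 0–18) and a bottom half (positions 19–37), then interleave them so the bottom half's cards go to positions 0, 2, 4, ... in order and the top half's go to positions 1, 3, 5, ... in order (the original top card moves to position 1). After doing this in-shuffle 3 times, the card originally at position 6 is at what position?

16

Track the card's position through each in-shuffle:
6 → 13 → 27 → 16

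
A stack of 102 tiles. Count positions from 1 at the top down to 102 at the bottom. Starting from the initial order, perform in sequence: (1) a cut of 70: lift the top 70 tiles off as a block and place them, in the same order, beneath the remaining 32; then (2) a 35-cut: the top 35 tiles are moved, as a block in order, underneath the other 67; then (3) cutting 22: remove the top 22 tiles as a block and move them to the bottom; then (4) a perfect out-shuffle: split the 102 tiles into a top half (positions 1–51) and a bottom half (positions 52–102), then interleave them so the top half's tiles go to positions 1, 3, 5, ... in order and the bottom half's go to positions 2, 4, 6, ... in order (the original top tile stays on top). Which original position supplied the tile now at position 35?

Undo the operations in reverse order, starting from position 35:
  undo op 4 (out-shuffle, from top half): 35 ← 18
  undo op 3 (cut 22): 18 ← 40
  undo op 2 (cut 35): 40 ← 75
  undo op 1 (cut 70): 75 ← 43
So the tile at position 35 came from original position 43.

43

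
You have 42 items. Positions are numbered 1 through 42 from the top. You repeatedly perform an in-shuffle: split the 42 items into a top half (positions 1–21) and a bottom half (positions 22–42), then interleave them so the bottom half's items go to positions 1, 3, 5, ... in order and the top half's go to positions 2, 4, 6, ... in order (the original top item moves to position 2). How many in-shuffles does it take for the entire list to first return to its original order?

The in-shuffle permutes the 42 positions with cycle lengths [14, 14, 14].
Every item is home exactly when every cycle has completed a whole number of laps, i.e. after lcm(14) = 14 in-shuffles.

14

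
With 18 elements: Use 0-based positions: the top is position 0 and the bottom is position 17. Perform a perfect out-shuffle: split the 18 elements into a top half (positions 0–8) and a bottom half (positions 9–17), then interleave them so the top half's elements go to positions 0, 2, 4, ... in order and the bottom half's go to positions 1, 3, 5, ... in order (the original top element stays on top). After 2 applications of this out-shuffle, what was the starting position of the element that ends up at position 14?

12

Work backwards from position 14, undoing one out-shuffle at a time:
14 ← 7 ← 12
So the element now at position 14 started at position 12.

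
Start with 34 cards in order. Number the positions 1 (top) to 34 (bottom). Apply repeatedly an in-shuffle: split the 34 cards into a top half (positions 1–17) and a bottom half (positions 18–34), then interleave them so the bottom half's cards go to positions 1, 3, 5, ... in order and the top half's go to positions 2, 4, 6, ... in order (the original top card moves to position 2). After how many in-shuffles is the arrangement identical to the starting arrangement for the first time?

12

The in-shuffle permutes the 34 positions with cycle lengths [3, 3, 4, 12, 12].
Every card is home exactly when every cycle has completed a whole number of laps, i.e. after lcm(3, 4, 12) = 12 in-shuffles.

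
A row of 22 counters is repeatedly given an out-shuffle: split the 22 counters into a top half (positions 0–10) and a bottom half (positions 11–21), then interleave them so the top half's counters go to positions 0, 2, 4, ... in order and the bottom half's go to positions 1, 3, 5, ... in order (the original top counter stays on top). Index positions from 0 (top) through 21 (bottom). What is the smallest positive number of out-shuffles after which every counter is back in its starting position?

6

The out-shuffle permutes the 22 positions with cycle lengths [1, 1, 2, 3, 3, 6, 6].
Every counter is home exactly when every cycle has completed a whole number of laps, i.e. after lcm(1, 2, 3, 6) = 6 out-shuffles.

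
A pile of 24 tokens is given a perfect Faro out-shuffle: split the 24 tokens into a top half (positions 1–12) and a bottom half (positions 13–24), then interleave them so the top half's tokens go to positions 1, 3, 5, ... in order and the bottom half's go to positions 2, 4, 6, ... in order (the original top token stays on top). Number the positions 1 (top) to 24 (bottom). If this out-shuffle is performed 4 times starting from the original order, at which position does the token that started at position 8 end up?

Track the token's position through each out-shuffle:
8 → 15 → 6 → 11 → 21

21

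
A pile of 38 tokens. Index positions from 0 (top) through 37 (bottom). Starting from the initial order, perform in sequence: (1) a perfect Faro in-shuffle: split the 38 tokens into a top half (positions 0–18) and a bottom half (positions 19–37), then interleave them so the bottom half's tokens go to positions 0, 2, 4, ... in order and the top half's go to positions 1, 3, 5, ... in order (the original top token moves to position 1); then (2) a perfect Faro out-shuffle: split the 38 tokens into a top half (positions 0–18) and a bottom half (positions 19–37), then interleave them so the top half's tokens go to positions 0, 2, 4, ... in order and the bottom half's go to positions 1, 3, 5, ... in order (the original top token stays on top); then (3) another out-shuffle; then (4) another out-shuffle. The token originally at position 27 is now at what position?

Track the token from position 27 forward through each operation:
  after op 1 (in-shuffle): 27 → 16
  after op 2 (out-shuffle): 16 → 32
  after op 3 (out-shuffle): 32 → 27
  after op 4 (out-shuffle): 27 → 17

17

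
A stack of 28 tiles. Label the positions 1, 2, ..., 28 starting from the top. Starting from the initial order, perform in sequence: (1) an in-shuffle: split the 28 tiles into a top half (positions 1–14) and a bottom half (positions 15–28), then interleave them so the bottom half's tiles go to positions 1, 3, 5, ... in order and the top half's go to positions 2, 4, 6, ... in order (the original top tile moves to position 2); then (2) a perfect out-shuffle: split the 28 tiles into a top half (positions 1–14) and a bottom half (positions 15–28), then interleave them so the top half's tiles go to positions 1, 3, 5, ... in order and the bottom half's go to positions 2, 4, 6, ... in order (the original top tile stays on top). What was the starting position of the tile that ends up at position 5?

Undo the operations in reverse order, starting from position 5:
  undo op 2 (out-shuffle, from top half): 5 ← 3
  undo op 1 (in-shuffle, from bottom half): 3 ← 16
So the tile at position 5 came from original position 16.

16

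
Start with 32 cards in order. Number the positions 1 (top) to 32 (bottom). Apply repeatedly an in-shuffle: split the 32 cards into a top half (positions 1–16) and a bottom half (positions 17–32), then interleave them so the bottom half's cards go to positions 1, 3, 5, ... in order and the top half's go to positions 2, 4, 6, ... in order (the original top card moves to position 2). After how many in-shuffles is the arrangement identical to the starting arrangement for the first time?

The in-shuffle permutes the 32 positions with cycle lengths [2, 10, 10, 10].
Every card is home exactly when every cycle has completed a whole number of laps, i.e. after lcm(2, 10) = 10 in-shuffles.

10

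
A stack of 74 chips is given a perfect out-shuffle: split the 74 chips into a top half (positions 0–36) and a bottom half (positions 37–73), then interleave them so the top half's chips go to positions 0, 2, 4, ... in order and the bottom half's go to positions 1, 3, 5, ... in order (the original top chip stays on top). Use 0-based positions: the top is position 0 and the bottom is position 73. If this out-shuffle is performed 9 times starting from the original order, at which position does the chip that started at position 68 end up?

Track the chip's position through each out-shuffle:
68 → 63 → 53 → 33 → 66 → 59 → 45 → 17 → 34 → 68

68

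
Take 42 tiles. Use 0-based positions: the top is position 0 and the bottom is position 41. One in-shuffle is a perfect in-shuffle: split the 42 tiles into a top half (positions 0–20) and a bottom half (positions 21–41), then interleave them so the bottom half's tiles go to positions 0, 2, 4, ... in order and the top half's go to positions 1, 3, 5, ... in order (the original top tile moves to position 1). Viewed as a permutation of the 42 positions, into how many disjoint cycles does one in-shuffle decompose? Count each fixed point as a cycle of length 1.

3

Trace each unvisited position around until it returns:
(0 1 3 7 15 31 ... len 14) (2 5 11 23 4 9 ... len 14) (6 13 27 12 25 8 ... len 14)
3 cycles in total.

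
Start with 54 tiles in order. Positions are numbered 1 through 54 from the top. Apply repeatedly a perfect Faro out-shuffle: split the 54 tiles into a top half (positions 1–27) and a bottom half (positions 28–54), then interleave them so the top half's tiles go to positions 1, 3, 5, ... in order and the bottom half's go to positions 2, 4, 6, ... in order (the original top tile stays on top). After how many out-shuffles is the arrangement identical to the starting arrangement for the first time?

The out-shuffle permutes the 54 positions with cycle lengths [1, 1, 52].
Every tile is home exactly when every cycle has completed a whole number of laps, i.e. after lcm(1, 52) = 52 out-shuffles.

52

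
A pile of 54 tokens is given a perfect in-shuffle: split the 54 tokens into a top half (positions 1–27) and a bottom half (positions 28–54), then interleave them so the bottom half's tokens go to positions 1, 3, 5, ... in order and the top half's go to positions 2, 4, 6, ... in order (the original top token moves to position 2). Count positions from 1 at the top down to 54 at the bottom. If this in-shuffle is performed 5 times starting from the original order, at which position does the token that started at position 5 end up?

50

Track the token's position through each in-shuffle:
5 → 10 → 20 → 40 → 25 → 50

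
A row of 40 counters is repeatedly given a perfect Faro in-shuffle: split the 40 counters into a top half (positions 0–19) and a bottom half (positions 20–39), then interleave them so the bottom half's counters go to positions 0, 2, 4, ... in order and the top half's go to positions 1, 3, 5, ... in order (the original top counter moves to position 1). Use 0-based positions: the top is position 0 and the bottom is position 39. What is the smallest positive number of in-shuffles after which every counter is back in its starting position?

20

The in-shuffle permutes the 40 positions with cycle lengths [20, 20].
Every counter is home exactly when every cycle has completed a whole number of laps, i.e. after lcm(20) = 20 in-shuffles.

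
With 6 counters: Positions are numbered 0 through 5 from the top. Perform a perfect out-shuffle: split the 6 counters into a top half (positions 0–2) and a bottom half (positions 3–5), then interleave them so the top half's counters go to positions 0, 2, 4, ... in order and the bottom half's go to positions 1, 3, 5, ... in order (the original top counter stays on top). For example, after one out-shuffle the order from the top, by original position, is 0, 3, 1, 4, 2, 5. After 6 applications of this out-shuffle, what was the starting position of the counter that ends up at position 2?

3

Work backwards from position 2, undoing one out-shuffle at a time:
2 ← 1 ← 3 ← 4 ← 2 ← 1 ← 3
So the counter now at position 2 started at position 3.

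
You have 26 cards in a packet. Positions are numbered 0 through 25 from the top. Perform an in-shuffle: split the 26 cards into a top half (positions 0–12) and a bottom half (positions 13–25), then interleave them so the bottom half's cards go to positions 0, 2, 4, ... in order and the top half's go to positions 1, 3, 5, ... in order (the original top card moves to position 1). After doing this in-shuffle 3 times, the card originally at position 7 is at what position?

9

Track the card's position through each in-shuffle:
7 → 15 → 4 → 9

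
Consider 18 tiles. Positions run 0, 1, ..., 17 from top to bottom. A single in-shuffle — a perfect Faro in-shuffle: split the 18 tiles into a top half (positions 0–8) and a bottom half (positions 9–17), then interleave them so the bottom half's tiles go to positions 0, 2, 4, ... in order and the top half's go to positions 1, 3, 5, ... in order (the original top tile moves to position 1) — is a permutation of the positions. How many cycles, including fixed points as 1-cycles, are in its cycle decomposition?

Trace each unvisited position around until it returns:
(0 1 3 7 15 12 ... len 18)
1 cycle in total.

1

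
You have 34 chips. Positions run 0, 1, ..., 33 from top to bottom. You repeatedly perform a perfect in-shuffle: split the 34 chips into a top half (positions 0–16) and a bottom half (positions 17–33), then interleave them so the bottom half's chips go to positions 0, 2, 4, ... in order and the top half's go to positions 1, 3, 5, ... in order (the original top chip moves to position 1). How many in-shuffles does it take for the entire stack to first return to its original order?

12

The in-shuffle permutes the 34 positions with cycle lengths [3, 3, 4, 12, 12].
Every chip is home exactly when every cycle has completed a whole number of laps, i.e. after lcm(3, 4, 12) = 12 in-shuffles.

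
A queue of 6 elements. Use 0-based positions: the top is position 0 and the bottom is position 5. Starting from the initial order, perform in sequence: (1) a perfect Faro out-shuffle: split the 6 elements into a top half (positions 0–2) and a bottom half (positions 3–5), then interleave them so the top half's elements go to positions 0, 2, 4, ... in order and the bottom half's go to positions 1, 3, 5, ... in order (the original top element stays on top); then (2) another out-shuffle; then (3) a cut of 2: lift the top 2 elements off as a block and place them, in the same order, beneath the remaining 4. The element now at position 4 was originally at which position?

Undo the operations in reverse order, starting from position 4:
  undo op 3 (cut 2): 4 ← 0
  undo op 2 (out-shuffle, from top half): 0 ← 0
  undo op 1 (out-shuffle, from top half): 0 ← 0
So the element at position 4 came from original position 0.

0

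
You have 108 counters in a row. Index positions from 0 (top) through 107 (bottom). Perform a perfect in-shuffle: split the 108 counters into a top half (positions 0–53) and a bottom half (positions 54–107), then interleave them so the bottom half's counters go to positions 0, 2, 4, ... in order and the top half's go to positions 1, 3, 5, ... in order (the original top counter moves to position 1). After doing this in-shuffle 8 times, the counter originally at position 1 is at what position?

75

Track the counter's position through each in-shuffle:
1 → 3 → 7 → 15 → 31 → 63 → 18 → 37 → 75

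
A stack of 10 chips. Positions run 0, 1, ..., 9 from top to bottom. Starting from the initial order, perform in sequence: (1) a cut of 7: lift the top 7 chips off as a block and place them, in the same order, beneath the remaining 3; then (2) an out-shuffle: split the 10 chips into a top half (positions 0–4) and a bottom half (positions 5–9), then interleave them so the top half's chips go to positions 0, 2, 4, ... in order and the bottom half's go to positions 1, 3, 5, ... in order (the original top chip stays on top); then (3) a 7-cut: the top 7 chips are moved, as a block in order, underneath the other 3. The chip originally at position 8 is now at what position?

Track the chip from position 8 forward through each operation:
  after op 1 (cut 7): 8 → 1
  after op 2 (out-shuffle): 1 → 2
  after op 3 (cut 7): 2 → 5

5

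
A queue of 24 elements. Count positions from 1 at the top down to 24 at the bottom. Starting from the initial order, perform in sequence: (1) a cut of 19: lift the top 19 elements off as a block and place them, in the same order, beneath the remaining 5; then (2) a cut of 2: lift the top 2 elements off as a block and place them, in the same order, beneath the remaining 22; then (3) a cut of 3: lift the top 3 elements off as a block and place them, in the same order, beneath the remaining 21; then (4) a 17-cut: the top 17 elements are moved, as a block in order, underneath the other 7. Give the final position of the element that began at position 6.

13

Track the element from position 6 forward through each operation:
  after op 1 (cut 19): 6 → 11
  after op 2 (cut 2): 11 → 9
  after op 3 (cut 3): 9 → 6
  after op 4 (cut 17): 6 → 13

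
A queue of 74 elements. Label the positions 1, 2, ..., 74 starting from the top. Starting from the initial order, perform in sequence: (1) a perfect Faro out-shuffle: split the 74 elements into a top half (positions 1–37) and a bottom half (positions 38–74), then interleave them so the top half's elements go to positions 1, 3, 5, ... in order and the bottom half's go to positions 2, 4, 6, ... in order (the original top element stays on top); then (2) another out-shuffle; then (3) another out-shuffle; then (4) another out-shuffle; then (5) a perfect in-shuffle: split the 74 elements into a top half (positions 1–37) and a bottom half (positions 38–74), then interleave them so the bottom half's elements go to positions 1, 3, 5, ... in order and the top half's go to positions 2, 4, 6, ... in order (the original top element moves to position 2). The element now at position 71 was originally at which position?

42

Undo the operations in reverse order, starting from position 71:
  undo op 5 (in-shuffle, from bottom half): 71 ← 73
  undo op 4 (out-shuffle, from top half): 73 ← 37
  undo op 3 (out-shuffle, from top half): 37 ← 19
  undo op 2 (out-shuffle, from top half): 19 ← 10
  undo op 1 (out-shuffle, from bottom half): 10 ← 42
So the element at position 71 came from original position 42.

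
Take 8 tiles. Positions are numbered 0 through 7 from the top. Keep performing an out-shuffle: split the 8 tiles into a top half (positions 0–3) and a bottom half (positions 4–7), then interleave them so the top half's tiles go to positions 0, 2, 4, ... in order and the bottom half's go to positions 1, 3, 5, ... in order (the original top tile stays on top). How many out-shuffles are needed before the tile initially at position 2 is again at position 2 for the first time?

Follow position 2 under repeated out-shuffles:
2 → 4 → 1 → 2
It first returns after 3 out-shuffles.

3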